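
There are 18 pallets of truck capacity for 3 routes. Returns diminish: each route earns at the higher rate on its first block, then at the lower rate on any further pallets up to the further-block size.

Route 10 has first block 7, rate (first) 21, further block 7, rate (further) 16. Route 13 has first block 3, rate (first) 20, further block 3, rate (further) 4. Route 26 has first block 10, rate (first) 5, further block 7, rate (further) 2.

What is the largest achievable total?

Rank every tier by rate: Route 10/first 21 > Route 13/first 20 > Route 10/second 16 > Route 26/first 5 > Route 13/second 4 > Route 26/second 2.
Route 10/first (21): +7 — 11 left.
Fill Route 13 first block (3 at 20) — 8 left.
Route 10 second at 16: fill all 7 — 1 left.
Route 26/first: +1 of 10 at 5; pool empty.
Total = 21×7 + 20×3 + 16×7 + 5×1 = 324.

324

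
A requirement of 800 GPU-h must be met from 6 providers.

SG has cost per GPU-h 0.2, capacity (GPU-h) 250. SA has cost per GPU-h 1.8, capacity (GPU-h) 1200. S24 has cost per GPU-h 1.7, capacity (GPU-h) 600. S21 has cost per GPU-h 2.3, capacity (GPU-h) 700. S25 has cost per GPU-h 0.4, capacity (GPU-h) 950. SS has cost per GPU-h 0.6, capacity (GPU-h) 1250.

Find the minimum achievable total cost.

270

Fill from the cheapest provider first.
Take 250 from SG at 0.2 → need 550 more.
S25 (0.4): take the remaining 550 → done.
SS, S24, SA, S21: unused.
Cost = 250×0.2 + 550×0.4 = 270.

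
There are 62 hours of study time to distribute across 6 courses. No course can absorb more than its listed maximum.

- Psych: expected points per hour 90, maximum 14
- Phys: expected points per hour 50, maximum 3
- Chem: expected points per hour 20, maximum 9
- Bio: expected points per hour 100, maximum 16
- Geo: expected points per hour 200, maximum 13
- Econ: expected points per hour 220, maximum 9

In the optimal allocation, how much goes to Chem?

Rank by expected points per hour: Econ 220 > Geo 200 > Bio 100 > Psych 90 > Phys 50 > Chem 20.
Give Econ 9 to hit its cap of 9 ; 53 left.
Geo: +13 to 13 (cap) ; 40 left.
Give Bio 16 to hit its cap of 16 ; 24 left.
Psych takes 14 to reach its cap of 14 ; 10 left.
Phys takes 3 to reach its cap of 3 ; 7 left.
Chem: +7 (room for 9) → 7. Pool exhausted.

7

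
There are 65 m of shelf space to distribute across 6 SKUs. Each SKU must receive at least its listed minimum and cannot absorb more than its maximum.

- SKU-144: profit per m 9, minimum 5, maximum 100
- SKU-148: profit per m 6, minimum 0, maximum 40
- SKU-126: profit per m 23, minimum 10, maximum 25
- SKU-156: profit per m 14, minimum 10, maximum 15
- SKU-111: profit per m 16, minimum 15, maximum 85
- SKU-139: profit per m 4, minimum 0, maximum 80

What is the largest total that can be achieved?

1160

Meeting every minimum uses 5+0+10+10+15+0 = 40 m, leaving 25.
Highest profit per m first: SKU-126 23 > SKU-111 16 > SKU-156 14 > SKU-144 9 > SKU-148 6 > SKU-139 4.
SKU-126: +15 to 25 (cap) ; 10 left.
Only 10 left; SKU-111 takes them to reach 25.
Total = 9×5 + 23×25 + 14×10 + 16×25 = 1160.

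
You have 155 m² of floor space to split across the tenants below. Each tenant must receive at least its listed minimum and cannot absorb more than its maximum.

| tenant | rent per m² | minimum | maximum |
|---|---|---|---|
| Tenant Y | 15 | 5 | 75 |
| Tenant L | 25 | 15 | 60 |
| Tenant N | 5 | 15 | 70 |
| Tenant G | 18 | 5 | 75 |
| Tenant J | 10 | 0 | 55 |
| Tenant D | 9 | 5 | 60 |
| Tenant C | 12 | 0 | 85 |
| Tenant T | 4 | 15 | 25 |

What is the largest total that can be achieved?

Meeting every minimum uses 5+15+15+5+0+5+0+15 = 60 m², leaving 95.
Highest rent per m² first: Tenant L 25 > Tenant G 18 > Tenant Y 15 > Tenant C 12 > Tenant J 10 > Tenant D 9 > Tenant N 5 > Tenant T 4.
Give Tenant L 45 more to hit its cap of 60 ; 50 left.
Only 50 left; Tenant G takes them to reach 55.
Total = 15×5 + 25×60 + 5×15 + 18×55 + 9×5 + 4×15 = 2745.

2745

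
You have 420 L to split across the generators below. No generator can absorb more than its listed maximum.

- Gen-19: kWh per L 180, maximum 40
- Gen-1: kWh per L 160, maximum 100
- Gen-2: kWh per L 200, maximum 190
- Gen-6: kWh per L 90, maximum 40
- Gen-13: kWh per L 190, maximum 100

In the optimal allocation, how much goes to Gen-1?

Order the generators by kWh per L: Gen-2 200 > Gen-13 190 > Gen-19 180 > Gen-1 160 > Gen-6 90.
Give Gen-2 190 to hit its cap of 190 — 230 left.
Give Gen-13 100 to hit its cap of 100 — 130 left.
Gen-19: +40 to 40 (cap) — 90 left.
Gen-1 has room for 100 but only 90 remain, so it gets 90.

90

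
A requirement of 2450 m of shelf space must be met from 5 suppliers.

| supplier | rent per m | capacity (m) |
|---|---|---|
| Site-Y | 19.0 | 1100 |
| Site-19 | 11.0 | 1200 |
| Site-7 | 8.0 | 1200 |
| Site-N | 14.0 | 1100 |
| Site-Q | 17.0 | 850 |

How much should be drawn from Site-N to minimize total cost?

Cheapest first:
Site-7 (8.0): use full 1200 → 1250 m to go.
Take 1200 from Site-19 at 11.0 → need 50 more.
Site-N (14.0): take the remaining 50 → done.
Site-Q, Site-Y: unused.

50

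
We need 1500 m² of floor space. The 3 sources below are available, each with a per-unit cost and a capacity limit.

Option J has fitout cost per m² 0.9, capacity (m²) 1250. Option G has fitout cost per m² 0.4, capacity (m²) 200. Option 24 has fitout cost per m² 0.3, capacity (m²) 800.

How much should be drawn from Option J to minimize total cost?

500

Cheapest first:
Take 800 from Option 24 at 0.3 ; need 700 more.
Take 200 from Option G at 0.4 ; need 500 more.
Option J at 0.9: take 500 of its 1250 ; requirement met.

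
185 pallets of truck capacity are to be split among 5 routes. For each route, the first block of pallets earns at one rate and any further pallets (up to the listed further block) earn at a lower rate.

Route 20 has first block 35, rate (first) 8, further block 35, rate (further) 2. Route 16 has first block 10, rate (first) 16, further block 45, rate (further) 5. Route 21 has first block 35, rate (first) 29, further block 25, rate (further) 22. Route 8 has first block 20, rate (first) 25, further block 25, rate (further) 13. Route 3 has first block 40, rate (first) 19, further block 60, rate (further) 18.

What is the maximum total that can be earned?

Treat each block as its own option and order by rate: Route 21/first 29 > Route 8/first 25 > Route 21/second 22 > Route 3/first 19 > Route 3/second 18 > Route 16/first 16 > Route 8/second 13 > Route 20/first 8 > Route 16/second 5 > Route 20/second 2.
Route 21/first (29): +35 → 150 left.
Route 8/first (25): +20 → 130 left.
Route 21 second at 22: fill all 25 → 105 left.
Fill Route 3 first block (40 at 19) → 65 left.
Route 3 second at 18: fill all 60 → 5 left.
5 remain; put them into Route 16 first at 16.
Total = 29×35 + 25×20 + 22×25 + 19×40 + 18×60 + 16×5 = 3985.

3985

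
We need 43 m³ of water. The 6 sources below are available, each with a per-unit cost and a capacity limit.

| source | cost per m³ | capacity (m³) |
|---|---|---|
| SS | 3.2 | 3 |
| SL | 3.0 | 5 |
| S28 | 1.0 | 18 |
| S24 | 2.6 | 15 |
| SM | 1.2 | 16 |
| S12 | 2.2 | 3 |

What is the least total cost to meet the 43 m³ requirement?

59.4

Use sources in increasing cost order.
S28 (1.0): use full 18 ; 25 m³ to go.
Take 16 from SM at 1.2 ; need 9 more.
S12 (2.2): use full 3 ; 6 m³ to go.
S24 at 2.6: take 6 of its 15 ; requirement met.
SL, SS: unused.
Cost = 18×1.0 + 16×1.2 + 3×2.2 + 6×2.6 = 59.4.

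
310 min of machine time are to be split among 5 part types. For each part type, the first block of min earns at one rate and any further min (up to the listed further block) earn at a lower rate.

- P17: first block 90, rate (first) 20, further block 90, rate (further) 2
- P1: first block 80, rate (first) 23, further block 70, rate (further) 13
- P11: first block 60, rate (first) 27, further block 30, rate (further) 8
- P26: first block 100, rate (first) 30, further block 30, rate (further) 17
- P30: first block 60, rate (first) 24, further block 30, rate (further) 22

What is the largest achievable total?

8120

Order all 10 blocks by rate: P26/first 30 > P11/first 27 > P30/first 24 > P1/first 23 > P30/second 22 > P17/first 20 > P26/second 17 > P1/second 13 > P11/second 8 > P17/second 2.
P26 first at 30: fill all 100 ; 210 left.
P11/first (27): +60 ; 150 left.
P30/first (24): +60 ; 90 left.
Fill P1 first block (80 at 23) ; 10 left.
P30 second at 22: only 10 left, fill 10.
Total = 30×100 + 27×60 + 24×60 + 23×80 + 22×10 = 8120.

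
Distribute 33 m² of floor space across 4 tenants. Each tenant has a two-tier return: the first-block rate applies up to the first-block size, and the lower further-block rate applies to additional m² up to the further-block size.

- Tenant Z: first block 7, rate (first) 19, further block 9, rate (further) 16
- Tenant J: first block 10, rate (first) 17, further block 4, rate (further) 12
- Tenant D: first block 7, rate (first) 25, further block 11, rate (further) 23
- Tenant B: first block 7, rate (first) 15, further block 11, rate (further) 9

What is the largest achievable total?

697

Treat each block as its own option and order by rate: Tenant D/first 25 > Tenant D/second 23 > Tenant Z/first 19 > Tenant J/first 17 > Tenant Z/second 16 > Tenant B/first 15 > Tenant J/second 12 > Tenant B/second 9.
Tenant D/first (25): +7 → 26 left.
Tenant D/second (23): +11 → 15 left.
Fill Tenant Z first block (7 at 19) → 8 left.
8 remain; put them into Tenant J first at 17.
Total = 25×7 + 23×11 + 19×7 + 17×8 = 697.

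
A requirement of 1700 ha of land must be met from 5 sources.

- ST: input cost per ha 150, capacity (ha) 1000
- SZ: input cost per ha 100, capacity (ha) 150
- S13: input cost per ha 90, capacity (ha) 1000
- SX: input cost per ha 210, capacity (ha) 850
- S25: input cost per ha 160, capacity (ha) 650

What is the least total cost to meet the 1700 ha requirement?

187500

Use sources in increasing cost order.
S13 at 90: take all 1000 ha ; 700 still needed.
SZ at 100: take all 150 ha ; 550 still needed.
ST at 150: take 550 of its 1000 ; requirement met.
S25, SX: unused.
Cost = 1000×90 + 150×100 + 550×150 = 187500.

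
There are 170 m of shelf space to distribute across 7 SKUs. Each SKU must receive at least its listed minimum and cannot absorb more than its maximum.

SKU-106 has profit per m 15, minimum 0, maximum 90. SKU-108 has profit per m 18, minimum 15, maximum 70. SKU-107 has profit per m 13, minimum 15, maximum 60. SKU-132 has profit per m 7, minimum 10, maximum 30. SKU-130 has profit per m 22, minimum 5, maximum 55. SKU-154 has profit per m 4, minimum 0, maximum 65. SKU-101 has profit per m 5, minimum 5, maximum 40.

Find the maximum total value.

Meeting every minimum uses 0+15+15+10+5+0+5 = 50 m, leaving 120.
Order the SKUs by profit per m: SKU-130 22 > SKU-108 18 > SKU-106 15 > SKU-107 13 > SKU-132 7 > SKU-101 5 > SKU-154 4.
SKU-130 takes 50 more to reach its cap of 55 → 70 left.
SKU-108: +55 to 70 (cap) → 15 left.
Only 15 left; SKU-106 takes them to reach 15.
Total = 15×15 + 18×70 + 13×15 + 7×10 + 22×55 + 5×5 = 2985.

2985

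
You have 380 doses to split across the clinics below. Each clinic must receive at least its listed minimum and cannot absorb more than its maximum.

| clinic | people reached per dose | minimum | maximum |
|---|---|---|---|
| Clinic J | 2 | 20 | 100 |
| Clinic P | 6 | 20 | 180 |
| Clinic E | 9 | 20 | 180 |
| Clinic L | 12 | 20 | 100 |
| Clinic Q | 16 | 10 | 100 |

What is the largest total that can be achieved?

4220

Meeting every minimum uses 20+20+20+20+10 = 90 doses, leaving 290.
Rank by people reached per dose: Clinic Q 16 > Clinic L 12 > Clinic E 9 > Clinic P 6 > Clinic J 2.
Clinic Q: +90 to 100 (cap) ; 200 left.
Clinic L takes 80 more to reach its cap of 100 ; 120 left.
Only 120 left; Clinic E takes them to reach 140.
Total = 2×20 + 6×20 + 9×140 + 12×100 + 16×100 = 4220.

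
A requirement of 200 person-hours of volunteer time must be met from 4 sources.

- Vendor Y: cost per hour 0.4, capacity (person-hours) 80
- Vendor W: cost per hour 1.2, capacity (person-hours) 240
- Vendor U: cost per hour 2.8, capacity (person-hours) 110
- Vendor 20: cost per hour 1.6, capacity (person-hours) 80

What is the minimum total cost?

Fill from the cheapest source first.
Vendor Y (0.4): use full 80 — 120 person-hours to go.
Take 120 from Vendor W at 1.2 to finish.
Vendor 20, Vendor U: unused.
Cost = 80×0.4 + 120×1.2 = 176.

176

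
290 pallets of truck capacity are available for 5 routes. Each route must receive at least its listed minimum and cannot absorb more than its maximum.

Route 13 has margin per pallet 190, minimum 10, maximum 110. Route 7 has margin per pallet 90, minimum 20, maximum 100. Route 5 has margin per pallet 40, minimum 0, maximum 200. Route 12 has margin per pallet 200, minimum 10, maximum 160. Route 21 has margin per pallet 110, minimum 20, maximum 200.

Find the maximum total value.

Meeting every minimum uses 10+20+0+10+20 = 60 pallets, leaving 230.
Highest margin per pallet first: Route 12 200 > Route 13 190 > Route 21 110 > Route 7 90 > Route 5 40.
Route 12 takes 150 more to reach its cap of 160 ; 80 left.
Only 80 left; Route 13 takes them to reach 90.
Total = 190×90 + 90×20 + 200×160 + 110×20 = 53100.

53100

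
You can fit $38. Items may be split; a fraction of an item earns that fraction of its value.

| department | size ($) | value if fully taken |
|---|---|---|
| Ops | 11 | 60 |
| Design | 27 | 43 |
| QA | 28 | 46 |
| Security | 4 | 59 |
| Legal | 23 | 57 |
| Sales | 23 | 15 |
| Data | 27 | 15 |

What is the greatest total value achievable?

176

Rank by value-to-size ratio: Security 59/4≈14.8, Ops 60/11≈5.45, Legal 57/23≈2.48, QA 46/28≈1.64, Design 43/27≈1.59, Sales 15/23≈0.652, Data 15/27≈0.556.
Take all of Security (4 $, value 59) ; 34 $ left.
Ops: take in full, 11 $ for value 60 ; 23 left.
Legal: take in full, 23 $ for value 57 ; 0 left.
Total value = 176.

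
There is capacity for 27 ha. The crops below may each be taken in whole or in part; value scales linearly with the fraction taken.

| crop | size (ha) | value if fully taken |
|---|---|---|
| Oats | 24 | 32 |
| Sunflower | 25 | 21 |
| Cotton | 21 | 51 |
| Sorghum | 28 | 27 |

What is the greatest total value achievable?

Sort by value density: Cotton 51/21≈2.43, Oats 32/24≈1.33, Sorghum 27/28≈0.964, Sunflower 21/25≈0.84.
Cotton: take in full, 21 ha for value 51 → 6 left.
Only 6 ha remain; take 6/24 of Oats for value 32×6/24 = 8.
Total value = 59.

59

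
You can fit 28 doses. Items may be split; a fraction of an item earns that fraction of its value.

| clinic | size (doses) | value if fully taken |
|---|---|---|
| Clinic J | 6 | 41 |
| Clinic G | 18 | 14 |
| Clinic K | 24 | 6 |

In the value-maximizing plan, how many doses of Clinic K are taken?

Rank by value-to-size ratio: Clinic J 41/6≈6.83, Clinic G 14/18≈0.778, Clinic K 6/24≈0.25.
Take all of Clinic J (6 doses, value 41) → 22 doses left.
All 18 doses of Clinic G fit (value 14) → 4 remain.
Fill the last 4 doses with part of Clinic K: 4/24 of it earns 1.

4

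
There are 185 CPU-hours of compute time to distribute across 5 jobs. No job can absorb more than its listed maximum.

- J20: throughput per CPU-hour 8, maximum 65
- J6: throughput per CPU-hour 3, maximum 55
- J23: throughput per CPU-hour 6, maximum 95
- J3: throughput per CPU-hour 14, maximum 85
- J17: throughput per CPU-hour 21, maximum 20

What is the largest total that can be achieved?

Order the jobs by throughput per CPU-hour: J17 21 > J3 14 > J20 8 > J23 6 > J6 3.
J17: +20 to 20 (cap) ; 165 left.
J3: +85 to 85 (cap) ; 80 left.
J20: +65 to 65 (cap) ; 15 left.
J23 has room for 95 but only 15 remain, so it gets 15.
Total = 8×65 + 6×15 + 14×85 + 21×20 = 2220.

2220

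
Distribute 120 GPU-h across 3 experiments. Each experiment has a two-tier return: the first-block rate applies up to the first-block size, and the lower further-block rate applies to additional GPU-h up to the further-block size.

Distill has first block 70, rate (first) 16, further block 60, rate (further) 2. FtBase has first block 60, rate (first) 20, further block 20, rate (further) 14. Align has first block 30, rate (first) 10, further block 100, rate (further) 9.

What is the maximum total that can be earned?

2160

Rank every tier by rate: FtBase/tier1 20 > Distill/tier1 16 > FtBase/tier2 14 > Align/tier1 10 > Align/tier2 9 > Distill/tier2 2.
FtBase tier1 at 20: fill all 60 ; 60 left.
Distill tier1 at 16: only 60 left, fill 60.
Total = 20×60 + 16×60 = 2160.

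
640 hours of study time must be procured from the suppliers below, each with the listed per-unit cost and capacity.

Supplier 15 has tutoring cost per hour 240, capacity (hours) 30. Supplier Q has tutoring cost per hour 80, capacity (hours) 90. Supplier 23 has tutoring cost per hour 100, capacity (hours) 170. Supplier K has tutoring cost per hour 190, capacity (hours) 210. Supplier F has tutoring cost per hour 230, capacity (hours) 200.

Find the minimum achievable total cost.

Use suppliers in increasing cost order.
Take 90 from Supplier Q at 80 ; need 550 more.
Supplier 23 (100): use full 170 ; 380 hours to go.
Supplier K at 190: take all 210 hours ; 170 still needed.
Take 170 from Supplier F at 230 to finish.
Supplier 15: unused.
Cost = 90×80 + 170×100 + 210×190 + 170×230 = 103200.

103200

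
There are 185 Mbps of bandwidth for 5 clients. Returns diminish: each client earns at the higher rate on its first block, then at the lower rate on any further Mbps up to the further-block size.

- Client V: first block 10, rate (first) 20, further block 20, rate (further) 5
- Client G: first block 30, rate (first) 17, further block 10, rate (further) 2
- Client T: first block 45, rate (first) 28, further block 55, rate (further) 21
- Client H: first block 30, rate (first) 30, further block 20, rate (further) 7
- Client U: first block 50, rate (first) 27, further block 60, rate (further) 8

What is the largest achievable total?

Treat each block as its own option and order by rate: Client H/T1 30 > Client T/T1 28 > Client U/T1 27 > Client T/T2 21 > Client V/T1 20 > Client G/T1 17 > Client U/T2 8 > Client H/T2 7 > Client V/T2 5 > Client G/T2 2.
Client H T1 at 30: fill all 30 ; 155 left.
Fill Client T T1 block (45 at 28) ; 110 left.
Fill Client U T1 block (50 at 27) ; 60 left.
Client T/T2 (21): +55 ; 5 left.
5 remain; put them into Client V T1 at 20.
Total = 30×30 + 28×45 + 27×50 + 21×55 + 20×5 = 4765.

4765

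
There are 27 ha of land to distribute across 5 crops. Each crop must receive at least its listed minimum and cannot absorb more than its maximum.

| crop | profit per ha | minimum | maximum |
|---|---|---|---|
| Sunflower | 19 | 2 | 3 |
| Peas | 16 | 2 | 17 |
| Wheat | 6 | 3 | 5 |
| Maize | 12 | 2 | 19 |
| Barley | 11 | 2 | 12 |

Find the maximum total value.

Meeting every minimum uses 2+2+3+2+2 = 11 ha, leaving 16.
Rank by profit per ha: Sunflower 19 > Peas 16 > Maize 12 > Barley 11 > Wheat 6.
Sunflower: +1 to 3 (cap) — 15 left.
Give Peas 15 more to hit its cap of 17 — 0 left.
Total = 19×3 + 16×17 + 6×3 + 12×2 + 11×2 = 393.

393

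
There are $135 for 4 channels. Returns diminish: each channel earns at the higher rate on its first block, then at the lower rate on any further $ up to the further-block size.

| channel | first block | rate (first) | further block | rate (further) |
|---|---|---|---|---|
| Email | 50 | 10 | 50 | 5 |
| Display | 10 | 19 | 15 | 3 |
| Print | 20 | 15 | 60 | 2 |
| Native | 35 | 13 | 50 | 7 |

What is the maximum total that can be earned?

1585

Rank every tier by rate: Display/T1 19 > Print/T1 15 > Native/T1 13 > Email/T1 10 > Native/T2 7 > Email/T2 5 > Display/T2 3 > Print/T2 2.
Fill Display T1 block (10 at 19) — 125 left.
Print T1 at 15: fill all 20 — 105 left.
Native/T1 (13): +35 — 70 left.
Email T1 at 10: fill all 50 — 20 left.
Native T2 at 7: only 20 left, fill 20.
Total = 19×10 + 15×20 + 13×35 + 10×50 + 7×20 = 1585.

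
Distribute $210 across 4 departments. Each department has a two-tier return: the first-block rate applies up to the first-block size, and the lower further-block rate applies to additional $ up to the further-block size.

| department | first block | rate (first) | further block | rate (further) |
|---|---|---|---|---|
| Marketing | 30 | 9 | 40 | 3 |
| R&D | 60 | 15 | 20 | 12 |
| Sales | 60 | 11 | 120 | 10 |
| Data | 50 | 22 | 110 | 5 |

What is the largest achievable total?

3100

Order all 8 blocks by rate: Data/first 22 > R&D/first 15 > R&D/second 12 > Sales/first 11 > Sales/second 10 > Marketing/first 9 > Data/second 5 > Marketing/second 3.
Data first at 22: fill all 50 ; 160 left.
Fill R&D first block (60 at 15) ; 100 left.
R&D/second (12): +20 ; 80 left.
Sales first at 11: fill all 60 ; 20 left.
Sales/second: +20 of 120 at 10; pool empty.
Total = 22×50 + 15×60 + 12×20 + 11×60 + 10×20 = 3100.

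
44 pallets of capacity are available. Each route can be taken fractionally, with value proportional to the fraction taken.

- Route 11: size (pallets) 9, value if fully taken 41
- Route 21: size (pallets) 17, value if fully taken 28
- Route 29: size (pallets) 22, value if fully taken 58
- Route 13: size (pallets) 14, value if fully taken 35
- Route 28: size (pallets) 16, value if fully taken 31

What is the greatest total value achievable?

Best value per unit of size first: Route 11 41/9≈4.56, Route 29 58/22≈2.64, Route 13 35/14≈2.5, Route 28 31/16≈1.94, Route 21 28/17≈1.65.
Take all of Route 11 (9 pallets, value 41) → 35 pallets left.
Take all of Route 29 (22 pallets, value 58) → 13 pallets left.
13 pallets left: a 13/14 share of Route 13 gives 35×13/14 = 32.5.
Total value = 131.5.

131.5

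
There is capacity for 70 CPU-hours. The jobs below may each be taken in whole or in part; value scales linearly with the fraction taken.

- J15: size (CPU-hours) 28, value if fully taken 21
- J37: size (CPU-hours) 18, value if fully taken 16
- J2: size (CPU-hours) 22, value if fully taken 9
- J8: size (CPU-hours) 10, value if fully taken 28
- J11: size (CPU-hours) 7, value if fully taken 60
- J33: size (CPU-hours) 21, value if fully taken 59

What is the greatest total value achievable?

Rank by value-to-size ratio: J11 60/7≈8.57, J33 59/21≈2.81, J8 28/10≈2.8, J37 16/18≈0.889, J15 21/28≈0.75, J2 9/22≈0.409.
Take all of J11 (7 CPU-hours, value 60) ; 63 CPU-hours left.
Take all of J33 (21 CPU-hours, value 59) ; 42 CPU-hours left.
Take all of J8 (10 CPU-hours, value 28) ; 32 CPU-hours left.
Take all of J37 (18 CPU-hours, value 16) ; 14 CPU-hours left.
Only 14 CPU-hours remain; take 14/28 of J15 for value 21×14/28 = 10.5.
Total value = 173.5.

173.5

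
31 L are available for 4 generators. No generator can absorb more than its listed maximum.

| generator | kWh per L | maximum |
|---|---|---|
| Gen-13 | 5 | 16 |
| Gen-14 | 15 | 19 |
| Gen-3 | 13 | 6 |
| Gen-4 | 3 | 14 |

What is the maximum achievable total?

393

Rank by kWh per L: Gen-14 15 > Gen-3 13 > Gen-13 5 > Gen-4 3.
Give Gen-14 19 to hit its cap of 19 ; 12 left.
Gen-3 takes 6 to reach its cap of 6 ; 6 left.
Gen-13: +6 (room for 16) → 6. Pool exhausted.
Total = 5×6 + 15×19 + 13×6 = 393.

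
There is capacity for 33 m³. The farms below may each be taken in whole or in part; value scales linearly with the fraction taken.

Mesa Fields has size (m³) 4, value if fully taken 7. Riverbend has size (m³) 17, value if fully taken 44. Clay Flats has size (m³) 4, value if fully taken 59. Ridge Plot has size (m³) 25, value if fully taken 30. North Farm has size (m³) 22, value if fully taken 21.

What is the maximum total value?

Rank by value-to-size ratio: Clay Flats 59/4≈14.8, Riverbend 44/17≈2.59, Mesa Fields 7/4≈1.75, Ridge Plot 30/25≈1.2, North Farm 21/22≈0.955.
All 4 m³ of Clay Flats fit (value 59) — 29 remain.
Riverbend: take in full, 17 m³ for value 44 — 12 left.
All 4 m³ of Mesa Fields fit (value 7) — 8 remain.
Only 8 m³ remain; take 8/25 of Ridge Plot for value 30×8/25 = 9.6.
Total value = 119.6.

119.6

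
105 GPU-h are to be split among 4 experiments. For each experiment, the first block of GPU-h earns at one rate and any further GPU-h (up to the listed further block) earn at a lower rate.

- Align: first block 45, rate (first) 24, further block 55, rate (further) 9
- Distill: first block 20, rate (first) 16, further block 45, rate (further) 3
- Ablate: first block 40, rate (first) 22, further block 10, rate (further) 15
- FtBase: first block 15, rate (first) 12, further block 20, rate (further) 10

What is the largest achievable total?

Treat each block as its own option and order by rate: Align/tier1 24 > Ablate/tier1 22 > Distill/tier1 16 > Ablate/tier2 15 > FtBase/tier1 12 > FtBase/tier2 10 > Align/tier2 9 > Distill/tier2 3.
Fill Align tier1 block (45 at 24) ; 60 left.
Ablate/tier1 (22): +40 ; 20 left.
Fill Distill tier1 block (20 at 16) ; 0 left.
Total = 24×45 + 22×40 + 16×20 = 2280.

2280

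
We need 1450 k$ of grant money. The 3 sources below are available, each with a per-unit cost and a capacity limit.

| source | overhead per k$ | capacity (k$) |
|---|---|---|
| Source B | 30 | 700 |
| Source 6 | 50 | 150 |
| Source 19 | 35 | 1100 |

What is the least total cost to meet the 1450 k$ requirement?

Fill from the cheapest source first.
Source B (30): use full 700 → 750 k$ to go.
Take 750 from Source 19 at 35 to finish.
Source 6: unused.
Cost = 700×30 + 750×35 = 47250.

47250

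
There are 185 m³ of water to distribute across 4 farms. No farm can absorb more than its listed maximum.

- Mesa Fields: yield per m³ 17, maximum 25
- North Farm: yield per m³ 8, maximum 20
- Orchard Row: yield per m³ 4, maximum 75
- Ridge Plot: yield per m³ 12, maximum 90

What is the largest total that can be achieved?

Order the farms by yield per m³: Mesa Fields 17 > Ridge Plot 12 > North Farm 8 > Orchard Row 4.
Mesa Fields: +25 to 25 (cap) ; 160 left.
Ridge Plot takes 90 to reach its cap of 90 ; 70 left.
North Farm takes 20 to reach its cap of 20 ; 50 left.
Only 50 left; Orchard Row takes them to reach 50.
Total = 17×25 + 8×20 + 4×50 + 12×90 = 1865.

1865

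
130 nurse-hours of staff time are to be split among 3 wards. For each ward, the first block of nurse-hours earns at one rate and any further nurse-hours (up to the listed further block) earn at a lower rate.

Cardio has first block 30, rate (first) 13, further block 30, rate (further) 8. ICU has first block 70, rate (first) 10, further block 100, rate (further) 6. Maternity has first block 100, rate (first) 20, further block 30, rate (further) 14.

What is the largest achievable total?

2420

Treat each block as its own option and order by rate: Maternity/first 20 > Maternity/second 14 > Cardio/first 13 > ICU/first 10 > Cardio/second 8 > ICU/second 6.
Maternity/first (20): +100 — 30 left.
Maternity/second (14): +30 — 0 left.
Total = 20×100 + 14×30 = 2420.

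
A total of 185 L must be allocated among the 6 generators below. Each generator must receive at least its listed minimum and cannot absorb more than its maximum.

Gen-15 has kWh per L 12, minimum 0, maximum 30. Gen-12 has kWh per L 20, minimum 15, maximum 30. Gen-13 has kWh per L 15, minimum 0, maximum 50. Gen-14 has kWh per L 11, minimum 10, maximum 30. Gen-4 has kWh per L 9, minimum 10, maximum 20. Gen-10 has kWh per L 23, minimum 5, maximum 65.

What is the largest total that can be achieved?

Meeting every minimum uses 0+15+0+10+10+5 = 40 L, leaving 145.
Highest kWh per L first: Gen-10 23 > Gen-12 20 > Gen-13 15 > Gen-15 12 > Gen-14 11 > Gen-4 9.
Give Gen-10 60 more to hit its cap of 65 — 85 left.
Gen-12: +15 to 30 (cap) — 70 left.
Gen-13: +50 to 50 (cap) — 20 left.
Gen-15: +20 (room for 30) → 20. Pool exhausted.
Total = 12×20 + 20×30 + 15×50 + 11×10 + 9×10 + 23×65 = 3285.

3285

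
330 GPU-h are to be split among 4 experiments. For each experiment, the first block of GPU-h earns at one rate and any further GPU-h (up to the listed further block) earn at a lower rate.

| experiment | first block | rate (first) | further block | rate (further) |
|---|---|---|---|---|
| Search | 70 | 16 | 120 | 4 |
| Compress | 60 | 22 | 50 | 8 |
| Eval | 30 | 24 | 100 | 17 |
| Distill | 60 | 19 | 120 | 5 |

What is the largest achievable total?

Order all 8 blocks by rate: Eval/T1 24 > Compress/T1 22 > Distill/T1 19 > Eval/T2 17 > Search/T1 16 > Compress/T2 8 > Distill/T2 5 > Search/T2 4.
Eval T1 at 24: fill all 30 → 300 left.
Compress T1 at 22: fill all 60 → 240 left.
Distill T1 at 19: fill all 60 → 180 left.
Eval T2 at 17: fill all 100 → 80 left.
Search/T1 (16): +70 → 10 left.
Compress T2 at 8: only 10 left, fill 10.
Total = 24×30 + 22×60 + 19×60 + 17×100 + 16×70 + 8×10 = 6080.

6080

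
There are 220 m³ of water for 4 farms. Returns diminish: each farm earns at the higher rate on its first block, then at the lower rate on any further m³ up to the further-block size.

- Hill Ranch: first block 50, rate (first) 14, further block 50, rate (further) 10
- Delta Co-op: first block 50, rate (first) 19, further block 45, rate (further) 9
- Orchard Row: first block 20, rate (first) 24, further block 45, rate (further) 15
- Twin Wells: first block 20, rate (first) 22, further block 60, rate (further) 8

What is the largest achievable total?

3595

Treat each block as its own option and order by rate: Orchard Row/tier1 24 > Twin Wells/tier1 22 > Delta Co-op/tier1 19 > Orchard Row/tier2 15 > Hill Ranch/tier1 14 > Hill Ranch/tier2 10 > Delta Co-op/tier2 9 > Twin Wells/tier2 8.
Orchard Row/tier1 (24): +20 → 200 left.
Twin Wells/tier1 (22): +20 → 180 left.
Fill Delta Co-op tier1 block (50 at 19) → 130 left.
Fill Orchard Row tier2 block (45 at 15) → 85 left.
Fill Hill Ranch tier1 block (50 at 14) → 35 left.
Hill Ranch/tier2: +35 of 50 at 10; pool empty.
Total = 24×20 + 22×20 + 19×50 + 15×45 + 14×50 + 10×35 = 3595.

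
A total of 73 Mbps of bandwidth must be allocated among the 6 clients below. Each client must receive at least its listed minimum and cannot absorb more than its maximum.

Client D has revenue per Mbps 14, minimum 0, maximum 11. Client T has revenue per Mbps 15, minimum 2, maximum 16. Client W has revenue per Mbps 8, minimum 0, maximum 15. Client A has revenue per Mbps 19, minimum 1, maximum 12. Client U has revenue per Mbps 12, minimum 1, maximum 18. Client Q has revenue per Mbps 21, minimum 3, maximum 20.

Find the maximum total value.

Meeting every minimum uses 0+2+0+1+1+3 = 7 Mbps, leaving 66.
Order the clients by revenue per Mbps: Client Q 21 > Client A 19 > Client T 15 > Client D 14 > Client U 12 > Client W 8.
Client Q: +17 to 20 (cap) → 49 left.
Client A takes 11 more to reach its cap of 12 → 38 left.
Client T: +14 to 16 (cap) → 24 left.
Give Client D 11 more to hit its cap of 11 → 13 left.
Client U: +13 (room for 17) → 14. Pool exhausted.
Total = 14×11 + 15×16 + 19×12 + 12×14 + 21×20 = 1210.

1210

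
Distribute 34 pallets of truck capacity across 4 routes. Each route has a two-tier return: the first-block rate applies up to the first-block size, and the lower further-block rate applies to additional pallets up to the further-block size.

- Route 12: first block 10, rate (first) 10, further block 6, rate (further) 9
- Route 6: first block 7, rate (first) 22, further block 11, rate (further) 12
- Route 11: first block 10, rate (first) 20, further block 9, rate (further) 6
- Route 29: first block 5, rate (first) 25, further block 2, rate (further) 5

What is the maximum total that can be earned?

Order all 8 blocks by rate: Route 29/T1 25 > Route 6/T1 22 > Route 11/T1 20 > Route 6/T2 12 > Route 12/T1 10 > Route 12/T2 9 > Route 11/T2 6 > Route 29/T2 5.
Fill Route 29 T1 block (5 at 25) ; 29 left.
Route 6 T1 at 22: fill all 7 ; 22 left.
Route 11/T1 (20): +10 ; 12 left.
Fill Route 6 T2 block (11 at 12) ; 1 left.
1 remain; put them into Route 12 T1 at 10.
Total = 25×5 + 22×7 + 20×10 + 12×11 + 10×1 = 621.

621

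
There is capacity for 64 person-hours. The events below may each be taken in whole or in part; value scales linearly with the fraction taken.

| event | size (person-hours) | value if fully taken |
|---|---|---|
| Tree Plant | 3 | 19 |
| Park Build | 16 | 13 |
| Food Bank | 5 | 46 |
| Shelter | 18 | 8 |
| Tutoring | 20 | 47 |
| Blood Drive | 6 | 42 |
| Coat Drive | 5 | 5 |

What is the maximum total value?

176

Rank by value-to-size ratio: Food Bank 46/5≈9.2, Blood Drive 42/6≈7, Tree Plant 19/3≈6.33, Tutoring 47/20≈2.35, Coat Drive 5/5≈1, Park Build 13/16≈0.812, Shelter 8/18≈0.444.
Take all of Food Bank (5 person-hours, value 46) ; 59 person-hours left.
All 6 person-hours of Blood Drive fit (value 42) ; 53 remain.
All 3 person-hours of Tree Plant fit (value 19) ; 50 remain.
All 20 person-hours of Tutoring fit (value 47) ; 30 remain.
Take all of Coat Drive (5 person-hours, value 5) ; 25 person-hours left.
All 16 person-hours of Park Build fit (value 13) ; 9 remain.
Fill the last 9 person-hours with part of Shelter: 9/18 of it earns 4.
Total value = 176.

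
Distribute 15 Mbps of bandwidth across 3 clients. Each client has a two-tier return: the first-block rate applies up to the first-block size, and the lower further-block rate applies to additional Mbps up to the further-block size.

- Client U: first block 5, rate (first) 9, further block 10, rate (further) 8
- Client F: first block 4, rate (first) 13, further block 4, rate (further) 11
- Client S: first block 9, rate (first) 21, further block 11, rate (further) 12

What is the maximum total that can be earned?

Order all 6 blocks by rate: Client S/T1 21 > Client F/T1 13 > Client S/T2 12 > Client F/T2 11 > Client U/T1 9 > Client U/T2 8.
Fill Client S T1 block (9 at 21) — 6 left.
Fill Client F T1 block (4 at 13) — 2 left.
Client S T2 at 12: only 2 left, fill 2.
Total = 21×9 + 13×4 + 12×2 = 265.

265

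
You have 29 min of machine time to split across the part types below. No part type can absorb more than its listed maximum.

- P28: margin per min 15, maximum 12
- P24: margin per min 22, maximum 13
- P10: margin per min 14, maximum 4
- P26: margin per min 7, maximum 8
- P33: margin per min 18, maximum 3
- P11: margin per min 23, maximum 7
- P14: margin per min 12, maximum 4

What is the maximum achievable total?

591

Highest margin per min first: P11 23 > P24 22 > P33 18 > P28 15 > P10 14 > P14 12 > P26 7.
P11 takes 7 to reach its cap of 7 → 22 left.
P24: +13 to 13 (cap) → 9 left.
P33: +3 to 3 (cap) → 6 left.
P28: +6 (room for 12) → 6. Pool exhausted.
Total = 15×6 + 22×13 + 18×3 + 23×7 = 591.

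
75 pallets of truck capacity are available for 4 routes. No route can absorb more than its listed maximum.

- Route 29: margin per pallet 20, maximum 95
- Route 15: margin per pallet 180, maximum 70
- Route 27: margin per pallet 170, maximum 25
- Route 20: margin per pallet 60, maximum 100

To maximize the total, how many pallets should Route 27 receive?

Highest margin per pallet first: Route 15 180 > Route 27 170 > Route 20 60 > Route 29 20.
Route 15: +70 to 70 (cap) → 5 left.
Route 27 has room for 25 but only 5 remain, so it gets 5.

5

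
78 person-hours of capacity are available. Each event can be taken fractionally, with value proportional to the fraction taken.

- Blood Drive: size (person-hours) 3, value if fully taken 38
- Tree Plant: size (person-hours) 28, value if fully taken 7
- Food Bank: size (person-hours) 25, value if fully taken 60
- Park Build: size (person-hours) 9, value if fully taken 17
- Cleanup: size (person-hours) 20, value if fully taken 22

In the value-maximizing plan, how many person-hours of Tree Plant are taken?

Sort by value density: Blood Drive 38/3≈12.7, Food Bank 60/25≈2.4, Park Build 17/9≈1.89, Cleanup 22/20≈1.1, Tree Plant 7/28≈0.25.
Take all of Blood Drive (3 person-hours, value 38) ; 75 person-hours left.
Take all of Food Bank (25 person-hours, value 60) ; 50 person-hours left.
Take all of Park Build (9 person-hours, value 17) ; 41 person-hours left.
Take all of Cleanup (20 person-hours, value 22) ; 21 person-hours left.
Only 21 person-hours remain; take 21/28 of Tree Plant for value 7×21/28 = 5.25.

21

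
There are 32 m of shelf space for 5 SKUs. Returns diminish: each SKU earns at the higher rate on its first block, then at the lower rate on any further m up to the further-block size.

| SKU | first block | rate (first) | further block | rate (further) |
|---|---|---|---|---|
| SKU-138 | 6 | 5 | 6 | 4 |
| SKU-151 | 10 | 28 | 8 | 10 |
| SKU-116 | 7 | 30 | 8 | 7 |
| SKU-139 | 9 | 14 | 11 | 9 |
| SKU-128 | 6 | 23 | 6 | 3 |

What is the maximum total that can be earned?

Rank every tier by rate: SKU-116/first 30 > SKU-151/first 28 > SKU-128/first 23 > SKU-139/first 14 > SKU-151/second 10 > SKU-139/second 9 > SKU-116/second 7 > SKU-138/first 5 > SKU-138/second 4 > SKU-128/second 3.
SKU-116/first (30): +7 → 25 left.
SKU-151/first (28): +10 → 15 left.
SKU-128 first at 23: fill all 6 → 9 left.
SKU-139/first (14): +9 → 0 left.
Total = 30×7 + 28×10 + 23×6 + 14×9 = 754.

754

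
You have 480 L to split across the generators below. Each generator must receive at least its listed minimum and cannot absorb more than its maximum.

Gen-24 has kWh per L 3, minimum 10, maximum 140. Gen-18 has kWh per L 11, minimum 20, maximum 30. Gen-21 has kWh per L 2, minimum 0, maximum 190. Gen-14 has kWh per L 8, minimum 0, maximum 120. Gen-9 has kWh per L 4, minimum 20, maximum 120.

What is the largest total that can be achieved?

2330

Meeting every minimum uses 10+20+0+0+20 = 50 L, leaving 430.
Highest kWh per L first: Gen-18 11 > Gen-14 8 > Gen-9 4 > Gen-24 3 > Gen-21 2.
Gen-18 takes 10 more to reach its cap of 30 — 420 left.
Give Gen-14 120 more to hit its cap of 120 — 300 left.
Gen-9 takes 100 more to reach its cap of 120 — 200 left.
Give Gen-24 130 more to hit its cap of 140 — 70 left.
Gen-21: +70 (room for 190) → 70. Pool exhausted.
Total = 3×140 + 11×30 + 2×70 + 8×120 + 4×120 = 2330.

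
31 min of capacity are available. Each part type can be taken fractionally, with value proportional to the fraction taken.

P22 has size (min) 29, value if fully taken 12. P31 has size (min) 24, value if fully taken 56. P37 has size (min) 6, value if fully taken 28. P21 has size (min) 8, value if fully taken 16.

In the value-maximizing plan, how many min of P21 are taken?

1

Best value per unit of size first: P37 28/6≈4.67, P31 56/24≈2.33, P21 16/8≈2, P22 12/29≈0.414.
P37: take in full, 6 min for value 28 ; 25 left.
All 24 min of P31 fit (value 56) ; 1 remain.
1 min left: a 1/8 share of P21 gives 16×1/8 = 2.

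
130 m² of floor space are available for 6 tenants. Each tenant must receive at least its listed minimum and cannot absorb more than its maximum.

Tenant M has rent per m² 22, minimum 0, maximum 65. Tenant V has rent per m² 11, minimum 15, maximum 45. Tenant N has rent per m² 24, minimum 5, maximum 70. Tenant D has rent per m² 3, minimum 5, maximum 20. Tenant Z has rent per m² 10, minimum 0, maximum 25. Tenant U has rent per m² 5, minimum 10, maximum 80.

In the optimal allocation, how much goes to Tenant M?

Meeting every minimum uses 0+15+5+5+0+10 = 35 m², leaving 95.
Highest rent per m² first: Tenant N 24 > Tenant M 22 > Tenant V 11 > Tenant Z 10 > Tenant U 5 > Tenant D 3.
Tenant N takes 65 more to reach its cap of 70 ; 30 left.
Tenant M: +30 (room for 65) → 30. Pool exhausted.

30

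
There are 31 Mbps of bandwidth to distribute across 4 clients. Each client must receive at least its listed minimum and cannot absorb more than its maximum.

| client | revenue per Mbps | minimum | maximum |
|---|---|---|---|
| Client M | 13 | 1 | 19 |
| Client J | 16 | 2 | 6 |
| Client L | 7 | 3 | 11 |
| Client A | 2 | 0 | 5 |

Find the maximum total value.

Meeting every minimum uses 1+2+3+0 = 6 Mbps, leaving 25.
Rank by revenue per Mbps: Client J 16 > Client M 13 > Client L 7 > Client A 2.
Client J: +4 to 6 (cap) ; 21 left.
Client M takes 18 more to reach its cap of 19 ; 3 left.
Client L has room for 8 more but only 3 remain, so it gets 6.
Total = 13×19 + 16×6 + 7×6 = 385.

385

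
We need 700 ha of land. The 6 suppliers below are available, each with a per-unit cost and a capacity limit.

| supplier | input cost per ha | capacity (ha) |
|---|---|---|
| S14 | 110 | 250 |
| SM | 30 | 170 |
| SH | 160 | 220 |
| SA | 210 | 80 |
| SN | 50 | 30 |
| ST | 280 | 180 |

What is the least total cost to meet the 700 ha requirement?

Use suppliers in increasing cost order.
SM (30): use full 170 — 530 ha to go.
Take 30 from SN at 50 — need 500 more.
S14 at 110: take all 250 ha — 250 still needed.
SH at 160: take all 220 ha — 30 still needed.
Take 30 from SA at 210 to finish.
ST: unused.
Cost = 170×30 + 30×50 + 250×110 + 220×160 + 30×210 = 75600.

75600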